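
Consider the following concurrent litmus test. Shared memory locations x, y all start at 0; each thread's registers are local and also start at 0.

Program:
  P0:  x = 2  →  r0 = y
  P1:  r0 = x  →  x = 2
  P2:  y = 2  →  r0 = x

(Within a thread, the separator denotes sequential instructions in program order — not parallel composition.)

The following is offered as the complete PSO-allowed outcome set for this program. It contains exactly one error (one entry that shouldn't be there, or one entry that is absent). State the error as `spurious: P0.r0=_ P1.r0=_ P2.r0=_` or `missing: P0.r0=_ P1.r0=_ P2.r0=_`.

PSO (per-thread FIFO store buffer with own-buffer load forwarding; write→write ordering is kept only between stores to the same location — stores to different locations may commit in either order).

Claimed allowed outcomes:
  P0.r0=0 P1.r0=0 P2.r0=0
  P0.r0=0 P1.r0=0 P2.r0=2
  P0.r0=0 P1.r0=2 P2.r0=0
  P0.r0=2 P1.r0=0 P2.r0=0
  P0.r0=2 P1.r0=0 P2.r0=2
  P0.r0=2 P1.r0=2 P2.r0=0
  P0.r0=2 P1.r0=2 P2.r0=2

outcome vector order: (P0.r0,P1.r0,P2.r0)
PSO (8): <0 0 0>, <0 0 2>, <0 2 0>, <0 2 2>, <2 0 0>, <2 0 2>, <2 2 0>, <2 2 2>
PSO∖claimed = {<0 2 2>}

missing: P0.r0=0 P1.r0=2 P2.r0=2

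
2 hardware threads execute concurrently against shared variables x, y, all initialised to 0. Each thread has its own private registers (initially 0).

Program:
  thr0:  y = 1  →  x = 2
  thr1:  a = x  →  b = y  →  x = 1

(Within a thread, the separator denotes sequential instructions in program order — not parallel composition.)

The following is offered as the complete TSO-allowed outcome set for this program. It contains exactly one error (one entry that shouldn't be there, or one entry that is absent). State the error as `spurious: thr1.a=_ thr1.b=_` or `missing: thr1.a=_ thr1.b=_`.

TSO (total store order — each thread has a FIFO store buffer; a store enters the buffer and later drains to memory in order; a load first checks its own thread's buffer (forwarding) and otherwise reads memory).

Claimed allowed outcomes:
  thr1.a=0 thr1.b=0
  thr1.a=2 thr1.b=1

missing: thr1.a=0 thr1.b=1

outcome vector order: (thr1.a,thr1.b)
TSO: 3 outcomes — {<0 0>; <0 1>; <2 1>}
TSO∖claimed = {<0 1>}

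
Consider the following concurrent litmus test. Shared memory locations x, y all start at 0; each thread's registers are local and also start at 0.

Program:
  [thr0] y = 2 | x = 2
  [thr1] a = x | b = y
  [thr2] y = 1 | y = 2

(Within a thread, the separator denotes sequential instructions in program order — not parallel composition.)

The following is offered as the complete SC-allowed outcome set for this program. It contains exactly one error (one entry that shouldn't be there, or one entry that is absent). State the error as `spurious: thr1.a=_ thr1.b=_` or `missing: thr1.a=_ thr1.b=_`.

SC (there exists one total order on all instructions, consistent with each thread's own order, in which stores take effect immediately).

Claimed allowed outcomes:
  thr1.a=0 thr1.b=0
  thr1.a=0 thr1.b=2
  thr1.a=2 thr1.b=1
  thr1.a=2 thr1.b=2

outcome vector order: (thr1.a,thr1.b)
under SC → 00, 01, 02, 21, 22
SC∖claimed = {01}

missing: thr1.a=0 thr1.b=1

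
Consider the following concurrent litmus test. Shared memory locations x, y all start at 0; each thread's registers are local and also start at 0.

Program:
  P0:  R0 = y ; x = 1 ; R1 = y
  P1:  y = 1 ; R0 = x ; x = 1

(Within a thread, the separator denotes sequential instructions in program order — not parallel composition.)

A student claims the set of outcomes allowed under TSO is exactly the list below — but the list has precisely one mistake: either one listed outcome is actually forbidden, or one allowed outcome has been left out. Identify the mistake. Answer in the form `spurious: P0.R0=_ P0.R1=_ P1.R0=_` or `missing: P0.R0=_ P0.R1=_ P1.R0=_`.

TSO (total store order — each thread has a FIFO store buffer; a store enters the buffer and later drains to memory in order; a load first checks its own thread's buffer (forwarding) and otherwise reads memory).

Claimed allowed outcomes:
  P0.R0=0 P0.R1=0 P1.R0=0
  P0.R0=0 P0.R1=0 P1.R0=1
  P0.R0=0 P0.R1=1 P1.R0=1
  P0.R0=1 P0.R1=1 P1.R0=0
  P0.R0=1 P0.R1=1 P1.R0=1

missing: P0.R0=0 P0.R1=1 P1.R0=0

outcome vector order: (P0.R0,P0.R1,P1.R0)
[TSO] allowed = {<0 0 0> <0 0 1> <0 1 0> <0 1 1> <1 1 0> <1 1 1>}
TSO∖claimed = {<0 1 0>}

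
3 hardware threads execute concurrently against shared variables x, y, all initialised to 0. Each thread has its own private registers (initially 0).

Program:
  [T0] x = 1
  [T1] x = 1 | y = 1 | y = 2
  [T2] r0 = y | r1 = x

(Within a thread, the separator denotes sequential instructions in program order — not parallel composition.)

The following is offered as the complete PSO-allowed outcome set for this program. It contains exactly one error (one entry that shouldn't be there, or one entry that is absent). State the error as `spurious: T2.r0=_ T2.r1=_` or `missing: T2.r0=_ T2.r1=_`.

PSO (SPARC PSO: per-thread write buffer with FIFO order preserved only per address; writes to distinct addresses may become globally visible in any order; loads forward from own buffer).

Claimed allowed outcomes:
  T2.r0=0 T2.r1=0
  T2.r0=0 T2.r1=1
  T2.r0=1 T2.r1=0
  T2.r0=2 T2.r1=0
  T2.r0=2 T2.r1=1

outcome vector order: (T2.r0,T2.r1)
[PSO] allowed = {0/0 0/1 1/0 1/1 2/0 2/1}
PSO∖claimed = {1/1}

missing: T2.r0=1 T2.r1=1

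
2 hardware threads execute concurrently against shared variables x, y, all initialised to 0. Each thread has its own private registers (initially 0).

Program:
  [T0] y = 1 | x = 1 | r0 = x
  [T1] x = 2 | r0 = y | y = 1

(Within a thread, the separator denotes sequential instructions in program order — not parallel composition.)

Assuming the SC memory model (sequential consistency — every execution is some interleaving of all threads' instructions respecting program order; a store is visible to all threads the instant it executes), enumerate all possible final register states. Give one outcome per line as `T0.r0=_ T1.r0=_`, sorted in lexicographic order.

outcome vector order: (T0.r0,T1.r0)
|SC outcomes| = 3

T0.r0=1 T1.r0=0
T0.r0=1 T1.r0=1
T0.r0=2 T1.r0=1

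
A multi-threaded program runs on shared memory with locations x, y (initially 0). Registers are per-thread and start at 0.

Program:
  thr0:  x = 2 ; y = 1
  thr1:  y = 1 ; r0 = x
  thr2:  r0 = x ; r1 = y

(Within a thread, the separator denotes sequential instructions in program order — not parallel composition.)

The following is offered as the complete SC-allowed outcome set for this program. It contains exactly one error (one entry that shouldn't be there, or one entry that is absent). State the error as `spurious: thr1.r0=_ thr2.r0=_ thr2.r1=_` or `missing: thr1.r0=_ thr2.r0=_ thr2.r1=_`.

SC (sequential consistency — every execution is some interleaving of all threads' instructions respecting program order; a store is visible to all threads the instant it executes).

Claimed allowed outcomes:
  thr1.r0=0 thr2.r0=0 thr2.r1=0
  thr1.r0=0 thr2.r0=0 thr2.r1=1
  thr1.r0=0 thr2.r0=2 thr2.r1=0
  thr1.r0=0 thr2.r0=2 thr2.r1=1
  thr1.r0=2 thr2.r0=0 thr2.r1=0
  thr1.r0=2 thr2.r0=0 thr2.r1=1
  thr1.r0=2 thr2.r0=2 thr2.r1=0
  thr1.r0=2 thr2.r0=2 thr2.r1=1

spurious: thr1.r0=0 thr2.r0=2 thr2.r1=0

outcome vector order: (thr1.r0,thr2.r0,thr2.r1)
SC (7): <0 0 0>, <0 0 1>, <0 2 1>, <2 0 0>, <2 0 1>, <2 2 0>, <2 2 1>
claimed∖SC = {<0 2 0>}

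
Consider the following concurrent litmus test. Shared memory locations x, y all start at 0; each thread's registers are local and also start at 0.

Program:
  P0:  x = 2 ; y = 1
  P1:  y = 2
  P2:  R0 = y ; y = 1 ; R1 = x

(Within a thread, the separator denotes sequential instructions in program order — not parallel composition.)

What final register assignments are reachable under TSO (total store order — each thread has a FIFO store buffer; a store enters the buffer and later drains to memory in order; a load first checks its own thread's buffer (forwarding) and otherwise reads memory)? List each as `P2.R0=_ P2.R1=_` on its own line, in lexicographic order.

outcome vector order: (P2.R0,P2.R1)
|TSO outcomes| = 5

P2.R0=0 P2.R1=0
P2.R0=0 P2.R1=2
P2.R0=1 P2.R1=2
P2.R0=2 P2.R1=0
P2.R0=2 P2.R1=2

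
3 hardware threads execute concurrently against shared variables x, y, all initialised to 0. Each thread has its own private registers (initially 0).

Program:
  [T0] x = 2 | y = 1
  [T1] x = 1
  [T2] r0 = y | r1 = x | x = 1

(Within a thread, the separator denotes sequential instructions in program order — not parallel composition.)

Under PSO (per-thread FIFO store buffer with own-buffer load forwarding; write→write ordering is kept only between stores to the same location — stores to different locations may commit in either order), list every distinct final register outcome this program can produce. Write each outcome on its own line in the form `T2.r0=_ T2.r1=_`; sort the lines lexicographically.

T2.r0=0 T2.r1=0
T2.r0=0 T2.r1=1
T2.r0=0 T2.r1=2
T2.r0=1 T2.r1=0
T2.r0=1 T2.r1=1
T2.r0=1 T2.r1=2

outcome vector order: (T2.r0,T2.r1)
|PSO outcomes| = 6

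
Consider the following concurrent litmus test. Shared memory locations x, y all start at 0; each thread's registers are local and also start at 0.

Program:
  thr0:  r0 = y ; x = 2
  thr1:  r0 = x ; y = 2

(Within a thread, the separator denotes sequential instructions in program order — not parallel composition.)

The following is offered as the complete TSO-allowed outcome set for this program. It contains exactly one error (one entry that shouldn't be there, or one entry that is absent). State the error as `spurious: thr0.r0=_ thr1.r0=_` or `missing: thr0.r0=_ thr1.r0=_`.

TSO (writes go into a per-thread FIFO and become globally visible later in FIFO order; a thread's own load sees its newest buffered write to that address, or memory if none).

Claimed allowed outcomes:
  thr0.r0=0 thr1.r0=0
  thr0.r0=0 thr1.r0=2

missing: thr0.r0=2 thr1.r0=0

outcome vector order: (thr0.r0,thr1.r0)
TSO (3): (0,0); (0,2); (2,0)
TSO∖claimed = {(2,0)}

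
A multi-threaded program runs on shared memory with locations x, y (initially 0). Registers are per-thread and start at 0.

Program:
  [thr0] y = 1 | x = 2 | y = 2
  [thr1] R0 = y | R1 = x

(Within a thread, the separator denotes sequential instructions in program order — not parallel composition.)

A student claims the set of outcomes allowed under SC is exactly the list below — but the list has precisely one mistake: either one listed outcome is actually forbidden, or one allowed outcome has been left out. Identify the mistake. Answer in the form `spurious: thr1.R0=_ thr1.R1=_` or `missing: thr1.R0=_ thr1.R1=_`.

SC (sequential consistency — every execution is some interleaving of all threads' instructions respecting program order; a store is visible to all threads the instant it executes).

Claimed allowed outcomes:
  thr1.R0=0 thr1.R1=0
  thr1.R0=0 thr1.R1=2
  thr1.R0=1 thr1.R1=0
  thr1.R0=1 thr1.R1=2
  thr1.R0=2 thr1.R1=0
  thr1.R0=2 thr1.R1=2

outcome vector order: (thr1.R0,thr1.R1)
SC (5): (0,0); (0,2); (1,0); (1,2); (2,2)
claimed∖SC = {(2,0)}

spurious: thr1.R0=2 thr1.R1=0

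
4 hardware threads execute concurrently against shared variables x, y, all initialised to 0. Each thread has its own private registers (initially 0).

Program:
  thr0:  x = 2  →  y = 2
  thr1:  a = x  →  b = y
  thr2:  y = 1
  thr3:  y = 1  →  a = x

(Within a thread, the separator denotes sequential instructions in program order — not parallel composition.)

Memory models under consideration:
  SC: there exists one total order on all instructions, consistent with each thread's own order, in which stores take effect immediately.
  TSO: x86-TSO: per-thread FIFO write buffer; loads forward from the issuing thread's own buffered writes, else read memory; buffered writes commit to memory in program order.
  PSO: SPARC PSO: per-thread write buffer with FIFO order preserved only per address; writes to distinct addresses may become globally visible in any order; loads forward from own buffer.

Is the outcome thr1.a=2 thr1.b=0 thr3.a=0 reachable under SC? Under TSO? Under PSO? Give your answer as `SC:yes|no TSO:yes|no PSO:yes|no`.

SC:no TSO:yes PSO:yes

outcome vector order: (thr1.a,thr1.b,thr3.a)
[SC] allowed = {(0,0,0); (0,0,2); (0,1,0); (0,1,2); (0,2,0); (0,2,2); (2,0,2); (2,1,0); (2,1,2); (2,2,0); (2,2,2)}
[TSO] allowed = {(0,0,0); (0,0,2); (0,1,0); (0,1,2); (0,2,0); (0,2,2); (2,0,0); (2,0,2); (2,1,0); (2,1,2); (2,2,0); (2,2,2)}
[PSO] allowed = {(0,0,0); (0,0,2); (0,1,0); (0,1,2); (0,2,0); (0,2,2); (2,0,0); (2,0,2); (2,1,0); (2,1,2); (2,2,0); (2,2,2)}
target (2,0,0) ∈ {TSO,PSO}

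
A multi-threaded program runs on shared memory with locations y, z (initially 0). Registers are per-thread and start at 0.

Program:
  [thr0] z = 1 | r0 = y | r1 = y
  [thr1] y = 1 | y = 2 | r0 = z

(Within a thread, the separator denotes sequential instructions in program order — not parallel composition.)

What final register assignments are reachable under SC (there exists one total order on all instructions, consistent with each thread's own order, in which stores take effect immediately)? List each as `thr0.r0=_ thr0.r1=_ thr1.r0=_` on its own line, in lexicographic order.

thr0.r0=0 thr0.r1=0 thr1.r0=1
thr0.r0=0 thr0.r1=1 thr1.r0=1
thr0.r0=0 thr0.r1=2 thr1.r0=1
thr0.r0=1 thr0.r1=1 thr1.r0=1
thr0.r0=1 thr0.r1=2 thr1.r0=1
thr0.r0=2 thr0.r1=2 thr1.r0=0
thr0.r0=2 thr0.r1=2 thr1.r0=1

outcome vector order: (thr0.r0,thr0.r1,thr1.r0)
|SC outcomes| = 7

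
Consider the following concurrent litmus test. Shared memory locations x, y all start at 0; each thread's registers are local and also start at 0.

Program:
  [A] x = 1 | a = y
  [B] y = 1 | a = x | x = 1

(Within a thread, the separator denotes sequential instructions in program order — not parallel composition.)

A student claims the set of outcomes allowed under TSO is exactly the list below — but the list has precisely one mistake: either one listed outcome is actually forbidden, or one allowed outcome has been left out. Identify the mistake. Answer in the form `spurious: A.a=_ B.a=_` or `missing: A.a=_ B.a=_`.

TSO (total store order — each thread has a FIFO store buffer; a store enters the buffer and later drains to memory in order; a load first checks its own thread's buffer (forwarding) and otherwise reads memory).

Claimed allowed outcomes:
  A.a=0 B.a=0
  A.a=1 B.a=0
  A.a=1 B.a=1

outcome vector order: (A.a,B.a)
[TSO] allowed = {00, 01, 10, 11}
TSO∖claimed = {01}

missing: A.a=0 B.a=1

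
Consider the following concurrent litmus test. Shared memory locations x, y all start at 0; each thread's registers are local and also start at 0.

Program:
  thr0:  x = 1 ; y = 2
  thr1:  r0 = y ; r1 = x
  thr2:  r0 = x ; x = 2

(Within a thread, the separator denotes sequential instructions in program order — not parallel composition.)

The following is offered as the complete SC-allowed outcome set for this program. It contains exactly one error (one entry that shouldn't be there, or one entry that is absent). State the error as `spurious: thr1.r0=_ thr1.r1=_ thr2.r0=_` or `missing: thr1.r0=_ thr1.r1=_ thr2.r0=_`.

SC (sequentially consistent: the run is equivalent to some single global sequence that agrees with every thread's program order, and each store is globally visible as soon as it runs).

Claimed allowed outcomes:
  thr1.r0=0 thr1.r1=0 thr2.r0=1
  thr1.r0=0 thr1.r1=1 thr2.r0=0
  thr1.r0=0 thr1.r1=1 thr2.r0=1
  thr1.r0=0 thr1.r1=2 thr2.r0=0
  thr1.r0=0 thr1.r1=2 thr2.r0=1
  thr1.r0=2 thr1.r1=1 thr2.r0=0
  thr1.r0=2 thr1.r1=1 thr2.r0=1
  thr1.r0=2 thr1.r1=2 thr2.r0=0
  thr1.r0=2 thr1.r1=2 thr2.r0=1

outcome vector order: (thr1.r0,thr1.r1,thr2.r0)
under SC → <0 0 0>; <0 0 1>; <0 1 0>; <0 1 1>; <0 2 0>; <0 2 1>; <2 1 0>; <2 1 1>; <2 2 0>; <2 2 1>
SC∖claimed = {<0 0 0>}

missing: thr1.r0=0 thr1.r1=0 thr2.r0=0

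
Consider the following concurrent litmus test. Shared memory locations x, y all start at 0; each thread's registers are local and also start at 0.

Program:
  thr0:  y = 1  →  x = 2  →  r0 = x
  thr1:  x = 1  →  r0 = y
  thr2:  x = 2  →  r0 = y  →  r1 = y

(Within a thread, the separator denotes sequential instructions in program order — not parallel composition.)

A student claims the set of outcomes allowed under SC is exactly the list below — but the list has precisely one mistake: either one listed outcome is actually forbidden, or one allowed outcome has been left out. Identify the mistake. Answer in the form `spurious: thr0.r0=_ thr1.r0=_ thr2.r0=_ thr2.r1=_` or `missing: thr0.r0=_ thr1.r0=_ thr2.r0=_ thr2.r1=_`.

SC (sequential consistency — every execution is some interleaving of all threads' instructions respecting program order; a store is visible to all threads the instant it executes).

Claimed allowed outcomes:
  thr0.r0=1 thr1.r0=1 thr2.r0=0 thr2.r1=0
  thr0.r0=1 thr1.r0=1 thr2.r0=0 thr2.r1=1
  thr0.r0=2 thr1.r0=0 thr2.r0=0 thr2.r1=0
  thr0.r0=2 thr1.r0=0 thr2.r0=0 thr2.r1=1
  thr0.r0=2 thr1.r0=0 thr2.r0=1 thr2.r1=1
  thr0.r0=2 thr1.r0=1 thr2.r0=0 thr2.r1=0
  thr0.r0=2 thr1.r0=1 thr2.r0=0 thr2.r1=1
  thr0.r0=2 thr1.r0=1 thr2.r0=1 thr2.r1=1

missing: thr0.r0=1 thr1.r0=1 thr2.r0=1 thr2.r1=1

outcome vector order: (thr0.r0,thr1.r0,thr2.r0,thr2.r1)
SC (9): (1,1,0,0), (1,1,0,1), (1,1,1,1), (2,0,0,0), (2,0,0,1), (2,0,1,1), (2,1,0,0), (2,1,0,1), (2,1,1,1)
SC∖claimed = {(1,1,1,1)}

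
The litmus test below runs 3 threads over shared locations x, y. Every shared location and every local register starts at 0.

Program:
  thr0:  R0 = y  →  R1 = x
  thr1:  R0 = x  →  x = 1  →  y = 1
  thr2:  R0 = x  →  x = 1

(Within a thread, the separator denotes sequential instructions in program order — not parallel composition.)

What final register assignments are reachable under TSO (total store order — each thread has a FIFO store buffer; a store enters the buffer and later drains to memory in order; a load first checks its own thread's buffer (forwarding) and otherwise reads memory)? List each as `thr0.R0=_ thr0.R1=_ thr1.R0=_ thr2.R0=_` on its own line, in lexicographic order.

outcome vector order: (thr0.R0,thr0.R1,thr1.R0,thr2.R0)
|TSO outcomes| = 9

thr0.R0=0 thr0.R1=0 thr1.R0=0 thr2.R0=0
thr0.R0=0 thr0.R1=0 thr1.R0=0 thr2.R0=1
thr0.R0=0 thr0.R1=0 thr1.R0=1 thr2.R0=0
thr0.R0=0 thr0.R1=1 thr1.R0=0 thr2.R0=0
thr0.R0=0 thr0.R1=1 thr1.R0=0 thr2.R0=1
thr0.R0=0 thr0.R1=1 thr1.R0=1 thr2.R0=0
thr0.R0=1 thr0.R1=1 thr1.R0=0 thr2.R0=0
thr0.R0=1 thr0.R1=1 thr1.R0=0 thr2.R0=1
thr0.R0=1 thr0.R1=1 thr1.R0=1 thr2.R0=0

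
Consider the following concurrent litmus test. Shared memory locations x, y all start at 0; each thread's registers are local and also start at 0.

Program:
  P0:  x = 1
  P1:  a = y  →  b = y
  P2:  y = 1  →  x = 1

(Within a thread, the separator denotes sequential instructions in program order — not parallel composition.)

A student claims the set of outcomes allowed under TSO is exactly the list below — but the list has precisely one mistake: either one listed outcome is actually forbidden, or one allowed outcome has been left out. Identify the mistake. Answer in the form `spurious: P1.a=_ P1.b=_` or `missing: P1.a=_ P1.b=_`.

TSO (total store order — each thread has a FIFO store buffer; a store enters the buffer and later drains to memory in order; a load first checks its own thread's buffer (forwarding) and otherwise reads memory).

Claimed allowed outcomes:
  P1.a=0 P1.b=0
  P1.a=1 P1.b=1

outcome vector order: (P1.a,P1.b)
TSO (3): (0,0), (0,1), (1,1)
TSO∖claimed = {(0,1)}

missing: P1.a=0 P1.b=1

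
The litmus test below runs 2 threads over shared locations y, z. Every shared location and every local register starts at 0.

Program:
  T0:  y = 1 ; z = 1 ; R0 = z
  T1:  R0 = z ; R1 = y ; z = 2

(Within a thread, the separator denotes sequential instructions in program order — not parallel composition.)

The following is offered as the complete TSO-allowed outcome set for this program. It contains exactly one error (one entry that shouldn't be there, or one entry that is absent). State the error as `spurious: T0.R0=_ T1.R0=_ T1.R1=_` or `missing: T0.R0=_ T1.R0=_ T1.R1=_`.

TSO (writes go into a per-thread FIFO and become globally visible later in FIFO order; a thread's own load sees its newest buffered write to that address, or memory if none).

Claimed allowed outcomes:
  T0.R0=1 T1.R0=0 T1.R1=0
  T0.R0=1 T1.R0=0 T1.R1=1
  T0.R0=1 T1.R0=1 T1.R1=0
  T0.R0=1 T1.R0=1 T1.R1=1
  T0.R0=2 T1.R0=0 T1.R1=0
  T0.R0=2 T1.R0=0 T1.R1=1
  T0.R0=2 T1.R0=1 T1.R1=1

spurious: T0.R0=1 T1.R0=1 T1.R1=0

outcome vector order: (T0.R0,T1.R0,T1.R1)
TSO: 6 outcomes — {(1,0,0); (1,0,1); (1,1,1); (2,0,0); (2,0,1); (2,1,1)}
claimed∖TSO = {(1,1,0)}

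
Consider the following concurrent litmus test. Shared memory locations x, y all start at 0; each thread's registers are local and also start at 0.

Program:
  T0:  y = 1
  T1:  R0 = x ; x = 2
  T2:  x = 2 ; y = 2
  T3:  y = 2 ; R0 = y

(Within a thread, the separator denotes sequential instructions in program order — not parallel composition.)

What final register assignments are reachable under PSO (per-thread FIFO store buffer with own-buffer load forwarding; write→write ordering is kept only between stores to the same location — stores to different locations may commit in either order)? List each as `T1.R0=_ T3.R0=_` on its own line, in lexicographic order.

T1.R0=0 T3.R0=1
T1.R0=0 T3.R0=2
T1.R0=2 T3.R0=1
T1.R0=2 T3.R0=2

outcome vector order: (T1.R0,T3.R0)
|PSO outcomes| = 4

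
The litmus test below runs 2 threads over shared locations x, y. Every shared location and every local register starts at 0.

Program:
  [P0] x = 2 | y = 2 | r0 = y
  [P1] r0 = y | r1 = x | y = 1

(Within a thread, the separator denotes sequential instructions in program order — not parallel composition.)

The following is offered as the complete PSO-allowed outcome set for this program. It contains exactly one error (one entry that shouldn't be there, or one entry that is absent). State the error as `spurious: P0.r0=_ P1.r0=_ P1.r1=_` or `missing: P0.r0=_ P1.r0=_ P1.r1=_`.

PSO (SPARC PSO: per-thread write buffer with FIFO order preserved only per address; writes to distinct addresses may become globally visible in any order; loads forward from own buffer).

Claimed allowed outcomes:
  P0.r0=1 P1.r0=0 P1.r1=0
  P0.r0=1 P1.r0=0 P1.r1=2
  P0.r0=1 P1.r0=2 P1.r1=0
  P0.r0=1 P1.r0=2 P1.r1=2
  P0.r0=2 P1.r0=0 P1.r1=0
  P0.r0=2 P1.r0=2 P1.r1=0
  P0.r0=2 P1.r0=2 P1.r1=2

missing: P0.r0=2 P1.r0=0 P1.r1=2

outcome vector order: (P0.r0,P1.r0,P1.r1)
under PSO → 100, 102, 120, 122, 200, 202, 220, 222
PSO∖claimed = {202}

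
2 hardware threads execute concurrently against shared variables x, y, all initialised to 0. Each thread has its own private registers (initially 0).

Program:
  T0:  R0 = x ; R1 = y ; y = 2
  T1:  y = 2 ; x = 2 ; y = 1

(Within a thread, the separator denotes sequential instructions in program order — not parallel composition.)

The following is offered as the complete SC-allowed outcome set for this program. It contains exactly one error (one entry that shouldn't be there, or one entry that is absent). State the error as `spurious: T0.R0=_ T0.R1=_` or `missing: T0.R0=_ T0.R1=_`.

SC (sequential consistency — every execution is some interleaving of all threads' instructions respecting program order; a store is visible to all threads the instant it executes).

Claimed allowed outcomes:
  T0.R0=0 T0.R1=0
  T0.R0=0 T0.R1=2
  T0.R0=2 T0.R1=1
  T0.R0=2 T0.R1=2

missing: T0.R0=0 T0.R1=1

outcome vector order: (T0.R0,T0.R1)
under SC → 00, 01, 02, 21, 22
SC∖claimed = {01}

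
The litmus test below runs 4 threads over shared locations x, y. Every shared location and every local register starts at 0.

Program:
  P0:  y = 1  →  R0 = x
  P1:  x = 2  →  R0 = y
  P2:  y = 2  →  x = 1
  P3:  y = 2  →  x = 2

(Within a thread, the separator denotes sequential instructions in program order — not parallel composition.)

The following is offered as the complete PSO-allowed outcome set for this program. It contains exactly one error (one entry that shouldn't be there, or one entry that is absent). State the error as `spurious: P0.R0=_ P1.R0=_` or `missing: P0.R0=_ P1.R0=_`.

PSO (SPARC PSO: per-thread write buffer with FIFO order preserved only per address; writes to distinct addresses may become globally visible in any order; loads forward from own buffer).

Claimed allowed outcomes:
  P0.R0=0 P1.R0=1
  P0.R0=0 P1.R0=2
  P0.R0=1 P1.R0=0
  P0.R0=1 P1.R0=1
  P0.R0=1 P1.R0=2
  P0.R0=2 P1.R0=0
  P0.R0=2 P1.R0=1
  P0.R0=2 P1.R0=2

outcome vector order: (P0.R0,P1.R0)
PSO (9): (0,0); (0,1); (0,2); (1,0); (1,1); (1,2); (2,0); (2,1); (2,2)
PSO∖claimed = {(0,0)}

missing: P0.R0=0 P1.R0=0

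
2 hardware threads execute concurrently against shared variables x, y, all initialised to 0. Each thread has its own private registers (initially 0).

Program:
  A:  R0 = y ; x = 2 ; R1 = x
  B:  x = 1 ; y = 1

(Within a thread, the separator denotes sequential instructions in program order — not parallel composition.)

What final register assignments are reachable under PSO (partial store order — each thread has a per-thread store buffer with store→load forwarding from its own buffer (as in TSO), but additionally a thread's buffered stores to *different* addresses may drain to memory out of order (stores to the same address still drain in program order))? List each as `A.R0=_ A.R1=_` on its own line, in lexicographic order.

outcome vector order: (A.R0,A.R1)
|PSO outcomes| = 4

A.R0=0 A.R1=1
A.R0=0 A.R1=2
A.R0=1 A.R1=1
A.R0=1 A.R1=2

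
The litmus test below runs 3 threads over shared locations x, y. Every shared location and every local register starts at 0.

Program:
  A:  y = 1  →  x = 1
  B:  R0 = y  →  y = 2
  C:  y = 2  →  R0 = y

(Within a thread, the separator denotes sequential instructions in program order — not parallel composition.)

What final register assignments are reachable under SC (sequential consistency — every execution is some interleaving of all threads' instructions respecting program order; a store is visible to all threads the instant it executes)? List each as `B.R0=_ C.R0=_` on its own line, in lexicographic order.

B.R0=0 C.R0=1
B.R0=0 C.R0=2
B.R0=1 C.R0=1
B.R0=1 C.R0=2
B.R0=2 C.R0=1
B.R0=2 C.R0=2

outcome vector order: (B.R0,C.R0)
|SC outcomes| = 6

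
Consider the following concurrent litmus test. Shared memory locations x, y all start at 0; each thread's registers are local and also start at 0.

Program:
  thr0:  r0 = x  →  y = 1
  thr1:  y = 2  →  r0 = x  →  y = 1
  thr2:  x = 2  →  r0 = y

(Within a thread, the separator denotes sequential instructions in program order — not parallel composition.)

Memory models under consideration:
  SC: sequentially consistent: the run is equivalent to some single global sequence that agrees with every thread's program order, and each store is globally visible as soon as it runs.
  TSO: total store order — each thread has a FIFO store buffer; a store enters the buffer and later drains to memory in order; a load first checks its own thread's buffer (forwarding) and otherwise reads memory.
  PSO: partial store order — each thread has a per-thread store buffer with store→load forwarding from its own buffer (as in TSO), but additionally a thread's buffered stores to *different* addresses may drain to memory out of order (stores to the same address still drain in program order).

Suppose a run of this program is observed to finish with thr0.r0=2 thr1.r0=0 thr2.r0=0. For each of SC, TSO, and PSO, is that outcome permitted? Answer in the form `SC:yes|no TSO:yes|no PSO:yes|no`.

SC:no TSO:yes PSO:yes

outcome vector order: (thr0.r0,thr1.r0,thr2.r0)
SC (10): (0,0,1); (0,0,2); (0,2,0); (0,2,1); (0,2,2); (2,0,1); (2,0,2); (2,2,0); (2,2,1); (2,2,2)
TSO (12): (0,0,0); (0,0,1); (0,0,2); (0,2,0); (0,2,1); (0,2,2); (2,0,0); (2,0,1); (2,0,2); (2,2,0); (2,2,1); (2,2,2)
PSO (12): (0,0,0); (0,0,1); (0,0,2); (0,2,0); (0,2,1); (0,2,2); (2,0,0); (2,0,1); (2,0,2); (2,2,0); (2,2,1); (2,2,2)
target (2,0,0) ∈ {TSO,PSO}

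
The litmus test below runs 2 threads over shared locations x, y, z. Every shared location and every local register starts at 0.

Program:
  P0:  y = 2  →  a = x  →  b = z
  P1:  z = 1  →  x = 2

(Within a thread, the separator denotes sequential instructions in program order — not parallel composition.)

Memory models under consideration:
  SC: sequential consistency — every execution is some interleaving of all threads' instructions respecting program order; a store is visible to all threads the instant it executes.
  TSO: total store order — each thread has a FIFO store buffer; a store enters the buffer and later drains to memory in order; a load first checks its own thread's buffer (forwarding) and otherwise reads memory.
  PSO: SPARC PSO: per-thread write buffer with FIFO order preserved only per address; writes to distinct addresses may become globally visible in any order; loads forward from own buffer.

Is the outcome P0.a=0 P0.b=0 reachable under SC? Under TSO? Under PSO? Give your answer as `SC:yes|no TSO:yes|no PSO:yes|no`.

outcome vector order: (P0.a,P0.b)
under SC → <0 0> <0 1> <2 1>
under TSO → <0 0> <0 1> <2 1>
under PSO → <0 0> <0 1> <2 0> <2 1>
target <0 0> ∈ {SC,TSO,PSO}

SC:yes TSO:yes PSO:yes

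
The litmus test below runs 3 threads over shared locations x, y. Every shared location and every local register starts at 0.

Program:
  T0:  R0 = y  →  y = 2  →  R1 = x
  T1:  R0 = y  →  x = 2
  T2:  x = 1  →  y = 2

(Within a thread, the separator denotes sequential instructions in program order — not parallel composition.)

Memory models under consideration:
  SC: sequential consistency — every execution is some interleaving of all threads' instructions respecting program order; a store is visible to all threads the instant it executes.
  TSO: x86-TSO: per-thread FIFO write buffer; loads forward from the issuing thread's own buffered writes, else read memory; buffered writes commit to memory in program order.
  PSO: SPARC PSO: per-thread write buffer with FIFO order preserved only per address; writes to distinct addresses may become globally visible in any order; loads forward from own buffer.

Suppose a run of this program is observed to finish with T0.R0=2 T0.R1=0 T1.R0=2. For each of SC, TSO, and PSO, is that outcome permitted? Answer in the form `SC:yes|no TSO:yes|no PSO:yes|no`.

outcome vector order: (T0.R0,T0.R1,T1.R0)
under SC → 0/0/0; 0/0/2; 0/1/0; 0/1/2; 0/2/0; 0/2/2; 2/1/0; 2/1/2; 2/2/0; 2/2/2
under TSO → 0/0/0; 0/0/2; 0/1/0; 0/1/2; 0/2/0; 0/2/2; 2/1/0; 2/1/2; 2/2/0; 2/2/2
under PSO → 0/0/0; 0/0/2; 0/1/0; 0/1/2; 0/2/0; 0/2/2; 2/0/0; 2/0/2; 2/1/0; 2/1/2; 2/2/0; 2/2/2
target 2/0/2 ∈ {PSO}

SC:no TSO:no PSO:yes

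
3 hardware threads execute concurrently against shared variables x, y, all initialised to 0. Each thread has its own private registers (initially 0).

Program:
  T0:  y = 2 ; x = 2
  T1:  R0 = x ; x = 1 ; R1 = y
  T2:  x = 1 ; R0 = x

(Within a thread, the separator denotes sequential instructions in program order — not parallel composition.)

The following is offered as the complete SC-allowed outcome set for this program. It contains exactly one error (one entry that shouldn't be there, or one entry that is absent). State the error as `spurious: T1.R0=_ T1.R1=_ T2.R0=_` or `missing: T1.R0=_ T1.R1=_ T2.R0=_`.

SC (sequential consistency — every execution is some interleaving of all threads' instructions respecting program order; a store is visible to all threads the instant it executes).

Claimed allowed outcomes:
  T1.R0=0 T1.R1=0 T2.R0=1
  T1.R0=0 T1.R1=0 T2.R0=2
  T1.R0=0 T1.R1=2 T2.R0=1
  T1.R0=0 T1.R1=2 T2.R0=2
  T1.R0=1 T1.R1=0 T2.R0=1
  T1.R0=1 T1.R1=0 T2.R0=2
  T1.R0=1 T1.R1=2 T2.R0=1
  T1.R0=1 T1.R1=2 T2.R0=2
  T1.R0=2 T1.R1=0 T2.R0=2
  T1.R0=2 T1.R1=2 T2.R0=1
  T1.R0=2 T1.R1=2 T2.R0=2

outcome vector order: (T1.R0,T1.R1,T2.R0)
[SC] allowed = {001 002 021 022 101 102 121 122 221 222}
claimed∖SC = {202}

spurious: T1.R0=2 T1.R1=0 T2.R0=2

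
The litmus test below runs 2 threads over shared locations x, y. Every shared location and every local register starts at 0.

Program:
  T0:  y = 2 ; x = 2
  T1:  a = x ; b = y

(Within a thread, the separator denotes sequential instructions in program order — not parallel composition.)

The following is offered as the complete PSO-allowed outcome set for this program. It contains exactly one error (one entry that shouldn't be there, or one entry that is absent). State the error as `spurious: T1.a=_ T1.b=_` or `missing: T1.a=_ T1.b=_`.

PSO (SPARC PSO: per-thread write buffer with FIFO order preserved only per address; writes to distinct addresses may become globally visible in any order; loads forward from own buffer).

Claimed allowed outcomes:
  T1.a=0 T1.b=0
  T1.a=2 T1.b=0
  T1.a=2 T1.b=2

outcome vector order: (T1.a,T1.b)
[PSO] allowed = {00; 02; 20; 22}
PSO∖claimed = {02}

missing: T1.a=0 T1.b=2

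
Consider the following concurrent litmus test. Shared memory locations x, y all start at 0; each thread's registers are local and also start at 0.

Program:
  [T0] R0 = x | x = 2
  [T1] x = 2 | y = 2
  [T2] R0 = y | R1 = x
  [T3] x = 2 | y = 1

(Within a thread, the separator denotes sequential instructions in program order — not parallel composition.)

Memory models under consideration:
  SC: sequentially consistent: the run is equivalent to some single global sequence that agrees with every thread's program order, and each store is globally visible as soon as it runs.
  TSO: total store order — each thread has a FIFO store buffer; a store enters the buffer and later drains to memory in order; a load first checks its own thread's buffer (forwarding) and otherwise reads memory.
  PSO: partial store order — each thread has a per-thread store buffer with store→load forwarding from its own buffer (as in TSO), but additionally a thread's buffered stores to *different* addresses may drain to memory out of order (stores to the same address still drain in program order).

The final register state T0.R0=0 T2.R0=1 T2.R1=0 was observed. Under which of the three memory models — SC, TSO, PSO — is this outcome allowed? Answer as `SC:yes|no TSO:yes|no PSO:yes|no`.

outcome vector order: (T0.R0,T2.R0,T2.R1)
SC (8): 000 002 012 022 200 202 212 222
TSO (8): 000 002 012 022 200 202 212 222
PSO (12): 000 002 010 012 020 022 200 202 210 212 220 222
target 010 ∈ {PSO}

SC:no TSO:no PSO:yes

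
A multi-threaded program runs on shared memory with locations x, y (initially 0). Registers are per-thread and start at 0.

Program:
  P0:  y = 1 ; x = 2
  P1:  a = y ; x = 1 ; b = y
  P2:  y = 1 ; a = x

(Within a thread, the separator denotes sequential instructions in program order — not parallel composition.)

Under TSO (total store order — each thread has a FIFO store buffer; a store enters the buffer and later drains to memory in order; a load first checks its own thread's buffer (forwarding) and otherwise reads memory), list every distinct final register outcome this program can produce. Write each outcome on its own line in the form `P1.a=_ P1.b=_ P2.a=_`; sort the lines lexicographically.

outcome vector order: (P1.a,P1.b,P2.a)
|TSO outcomes| = 9

P1.a=0 P1.b=0 P2.a=0
P1.a=0 P1.b=0 P2.a=1
P1.a=0 P1.b=0 P2.a=2
P1.a=0 P1.b=1 P2.a=0
P1.a=0 P1.b=1 P2.a=1
P1.a=0 P1.b=1 P2.a=2
P1.a=1 P1.b=1 P2.a=0
P1.a=1 P1.b=1 P2.a=1
P1.a=1 P1.b=1 P2.a=2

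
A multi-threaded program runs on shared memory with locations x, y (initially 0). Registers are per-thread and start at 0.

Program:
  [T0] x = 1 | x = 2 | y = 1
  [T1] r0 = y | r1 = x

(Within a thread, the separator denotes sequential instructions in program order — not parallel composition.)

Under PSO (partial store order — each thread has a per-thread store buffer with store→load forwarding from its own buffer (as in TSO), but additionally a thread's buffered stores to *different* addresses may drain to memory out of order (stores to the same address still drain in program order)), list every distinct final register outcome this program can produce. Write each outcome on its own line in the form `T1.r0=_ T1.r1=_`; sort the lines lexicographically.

T1.r0=0 T1.r1=0
T1.r0=0 T1.r1=1
T1.r0=0 T1.r1=2
T1.r0=1 T1.r1=0
T1.r0=1 T1.r1=1
T1.r0=1 T1.r1=2

outcome vector order: (T1.r0,T1.r1)
|PSO outcomes| = 6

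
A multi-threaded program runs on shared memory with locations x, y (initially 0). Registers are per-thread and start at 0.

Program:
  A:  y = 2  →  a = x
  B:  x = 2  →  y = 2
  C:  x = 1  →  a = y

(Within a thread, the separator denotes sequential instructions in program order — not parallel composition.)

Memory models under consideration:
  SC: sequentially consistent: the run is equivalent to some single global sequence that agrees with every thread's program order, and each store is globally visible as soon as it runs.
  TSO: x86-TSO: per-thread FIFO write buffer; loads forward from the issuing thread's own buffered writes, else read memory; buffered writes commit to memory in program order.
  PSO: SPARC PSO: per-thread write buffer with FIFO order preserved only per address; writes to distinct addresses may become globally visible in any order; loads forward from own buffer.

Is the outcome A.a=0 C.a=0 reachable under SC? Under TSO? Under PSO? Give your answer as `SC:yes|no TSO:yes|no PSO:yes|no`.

SC:no TSO:yes PSO:yes

outcome vector order: (A.a,C.a)
under SC → <0 2>, <1 0>, <1 2>, <2 0>, <2 2>
under TSO → <0 0>, <0 2>, <1 0>, <1 2>, <2 0>, <2 2>
under PSO → <0 0>, <0 2>, <1 0>, <1 2>, <2 0>, <2 2>
target <0 0> ∈ {TSO,PSO}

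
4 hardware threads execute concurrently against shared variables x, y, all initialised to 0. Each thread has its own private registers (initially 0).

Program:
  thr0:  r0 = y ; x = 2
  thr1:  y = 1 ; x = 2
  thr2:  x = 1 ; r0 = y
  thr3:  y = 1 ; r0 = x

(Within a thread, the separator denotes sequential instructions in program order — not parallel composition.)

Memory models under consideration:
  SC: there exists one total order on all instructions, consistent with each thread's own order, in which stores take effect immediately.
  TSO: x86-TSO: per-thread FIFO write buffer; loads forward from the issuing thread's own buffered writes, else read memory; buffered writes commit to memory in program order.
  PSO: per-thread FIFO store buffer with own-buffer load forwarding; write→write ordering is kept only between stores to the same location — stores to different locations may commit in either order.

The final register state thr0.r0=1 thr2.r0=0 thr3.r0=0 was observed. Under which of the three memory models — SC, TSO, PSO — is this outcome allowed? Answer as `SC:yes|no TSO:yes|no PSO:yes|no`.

outcome vector order: (thr0.r0,thr2.r0,thr3.r0)
under SC → <0 0 1>; <0 0 2>; <0 1 0>; <0 1 1>; <0 1 2>; <1 0 1>; <1 0 2>; <1 1 0>; <1 1 1>; <1 1 2>
under TSO → <0 0 0>; <0 0 1>; <0 0 2>; <0 1 0>; <0 1 1>; <0 1 2>; <1 0 0>; <1 0 1>; <1 0 2>; <1 1 0>; <1 1 1>; <1 1 2>
under PSO → <0 0 0>; <0 0 1>; <0 0 2>; <0 1 0>; <0 1 1>; <0 1 2>; <1 0 0>; <1 0 1>; <1 0 2>; <1 1 0>; <1 1 1>; <1 1 2>
target <1 0 0> ∈ {TSO,PSO}

SC:no TSO:yes PSO:yes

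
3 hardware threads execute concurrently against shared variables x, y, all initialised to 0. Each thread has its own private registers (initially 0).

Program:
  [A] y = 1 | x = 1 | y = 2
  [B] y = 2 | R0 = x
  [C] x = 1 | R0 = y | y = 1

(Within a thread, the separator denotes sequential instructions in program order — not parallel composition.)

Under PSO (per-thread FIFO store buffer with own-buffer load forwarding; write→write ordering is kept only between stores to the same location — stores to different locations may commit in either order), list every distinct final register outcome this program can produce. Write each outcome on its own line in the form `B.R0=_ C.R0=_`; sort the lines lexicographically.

outcome vector order: (B.R0,C.R0)
|PSO outcomes| = 6

B.R0=0 C.R0=0
B.R0=0 C.R0=1
B.R0=0 C.R0=2
B.R0=1 C.R0=0
B.R0=1 C.R0=1
B.R0=1 C.R0=2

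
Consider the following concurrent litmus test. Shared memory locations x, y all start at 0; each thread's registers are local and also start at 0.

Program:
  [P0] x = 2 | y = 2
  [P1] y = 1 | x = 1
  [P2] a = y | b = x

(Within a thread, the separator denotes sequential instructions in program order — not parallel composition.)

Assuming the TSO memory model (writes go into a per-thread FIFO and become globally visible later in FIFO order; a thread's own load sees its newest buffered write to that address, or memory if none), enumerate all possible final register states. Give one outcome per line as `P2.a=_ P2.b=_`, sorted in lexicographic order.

P2.a=0 P2.b=0
P2.a=0 P2.b=1
P2.a=0 P2.b=2
P2.a=1 P2.b=0
P2.a=1 P2.b=1
P2.a=1 P2.b=2
P2.a=2 P2.b=1
P2.a=2 P2.b=2

outcome vector order: (P2.a,P2.b)
|TSO outcomes| = 8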